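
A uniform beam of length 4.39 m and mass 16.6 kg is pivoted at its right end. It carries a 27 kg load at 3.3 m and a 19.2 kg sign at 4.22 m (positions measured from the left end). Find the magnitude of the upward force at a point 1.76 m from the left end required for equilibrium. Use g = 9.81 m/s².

Sum moments about the right end (the unknown pivot reaction has zero arm there).
Beam weight: 16.6 × 9.81 = 162.8 N down at 2.195 m → arm 2.195 m, τ = 162.8 × 2.195 = 357.3 N·m counterclockwise.
Load: 27 × 9.81 = 264.9 N down at 3.3 m → arm 1.09 m, τ = 264.9 × 1.09 = 288.7 N·m counterclockwise.
Sign: 19.2 × 9.81 = 188.4 N down at 4.22 m → arm 0.17 m, τ = 188.4 × 0.17 = 32.03 N·m counterclockwise.
Net moment of the loads = 678 N·m counterclockwise.
The upward force F acts at a point 1.76 m from the left end, arm 2.63 m, giving F × 2.63 clockwise.
Balancing moments: F × 2.63 = 678, giving F = 678 / 2.63 = 258 N.

F ≈ 258 N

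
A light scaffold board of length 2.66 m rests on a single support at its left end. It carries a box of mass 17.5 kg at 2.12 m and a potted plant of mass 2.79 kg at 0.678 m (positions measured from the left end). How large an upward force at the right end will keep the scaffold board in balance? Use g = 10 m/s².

F ≈ 147 N

About the left end:
Box: 17.5 × 10 = 175 N down at 2.12 m → arm 2.12 m, τ = 175 × 2.12 = 371 N·m clockwise.
Potted plant: 2.79 × 10 = 27.9 N down at 0.678 m → arm 0.678 m, τ = 27.9 × 0.678 = 18.92 N·m clockwise.
Net moment of the loads = 389.9 N·m clockwise.
The upward force F acts at the right end, arm 2.66 m, giving F × 2.66 counterclockwise.
Setting net torque to zero: F × 2.66 = 389.9 → F = 389.9 / 2.66 = 147 N.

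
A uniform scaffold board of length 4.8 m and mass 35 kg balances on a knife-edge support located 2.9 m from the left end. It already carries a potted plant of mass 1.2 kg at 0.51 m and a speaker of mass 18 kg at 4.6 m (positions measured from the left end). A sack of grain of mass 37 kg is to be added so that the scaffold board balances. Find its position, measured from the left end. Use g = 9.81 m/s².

Choose the knife-edge support (at 2.9 m from the left end) as the axis so the support reaction has zero arm there.
Beam weight: 35 × 9.81 = 343.4 N down at 2.4 m → arm 0.5 m, τ = 343.4 × 0.5 = 171.7 N·m counterclockwise.
Potted plant: 1.2 × 9.81 = 11.77 N down at 0.51 m → arm 2.39 m, τ = 11.77 × 2.39 = 28.13 N·m counterclockwise.
Speaker: 18 × 9.81 = 176.6 N down at 4.6 m → arm 1.7 m, τ = 176.6 × 1.7 = 300.2 N·m clockwise.
Net moment of existing loads = 100.4 N·m clockwise.
The sack of grain weighs 37 × 9.81 = 363 N and must supply an equal counterclockwise moment, so its lever arm about the knife-edge support is 100.4 / 363 = 0.277 m.
That puts it at 2.9 − 0.277 = 2.62 m from the left end.

x ≈ 2.62 m from the left end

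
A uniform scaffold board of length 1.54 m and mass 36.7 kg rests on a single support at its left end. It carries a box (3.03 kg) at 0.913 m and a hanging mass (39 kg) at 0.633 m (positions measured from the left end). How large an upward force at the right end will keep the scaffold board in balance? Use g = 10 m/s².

Sum moments about the left end (the unknown pivot reaction has zero arm there).
Beam weight: 36.7 × 10 = 367 N down at 0.77 m → arm 0.77 m, τ = 367 × 0.77 = 282.6 N·m clockwise.
Box: 3.03 × 10 = 30.3 N down at 0.913 m → arm 0.913 m, τ = 30.3 × 0.913 = 27.66 N·m clockwise.
Hanging mass: 39 × 10 = 390 N down at 0.633 m → arm 0.633 m, τ = 390 × 0.633 = 246.9 N·m clockwise.
Net moment of the loads = 557.2 N·m clockwise.
The upward force F acts at the right end, arm 1.54 m, giving F × 1.54 counterclockwise.
For rotational equilibrium, F × 1.54 = 557.2, so F = 557.2 / 1.54 = 362 N.

F ≈ 362 N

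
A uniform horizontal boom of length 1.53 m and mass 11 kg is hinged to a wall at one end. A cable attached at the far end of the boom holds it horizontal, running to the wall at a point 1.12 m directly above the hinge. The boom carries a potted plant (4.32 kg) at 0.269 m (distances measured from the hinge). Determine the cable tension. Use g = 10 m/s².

Take moments about the hinge.
Beam weight: 11 × 10 = 110 N down at 0.765 m → arm 0.765 m, τ = 110 × 0.765 = 84.15 N·m clockwise.
Potted plant: 4.32 × 10 = 43.2 N down at 0.269 m → arm 0.269 m, τ = 43.2 × 0.269 = 11.62 N·m clockwise.
Total clockwise load moment = 95.77 N·m.
The cable tension T acts at 1.53 m; only its component perpendicular to the boom, T sinθ, produces torque. sinθ = h/√(h²+d²) = 1.12/√(1.12²+1.53²) = 0.5907.
Balancing moments: T × 1.53 × 0.5907 = 95.77, giving T = 95.77 / 0.9038 = 106 N.

T ≈ 106 N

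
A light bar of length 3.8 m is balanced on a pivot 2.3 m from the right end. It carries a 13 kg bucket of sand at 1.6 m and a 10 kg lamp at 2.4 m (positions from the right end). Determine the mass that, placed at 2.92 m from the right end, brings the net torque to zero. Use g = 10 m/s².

m ≈ 13.1 kg

Sum moments about the pivot (at 2.3 m from the right end) (the support reaction has zero arm there).
Bucket of sand: 13 × 10 = 130 N down at 1.6 m → arm 0.7 m, τ = 130 × 0.7 = 91 N·m clockwise.
Lamp: 10 × 10 = 100 N down at 2.4 m → arm 0.1 m, τ = 100 × 0.1 = 10 N·m counterclockwise.
Net moment of known loads = 81 N·m clockwise.
An unknown mass m at 2.92 m has arm 0.62 m; its moment is m·g·0.62 counterclockwise.
For rotational equilibrium, m × 10 × 0.62 = 81, so m = 81 / (10 × 0.62) = 13.1 kg.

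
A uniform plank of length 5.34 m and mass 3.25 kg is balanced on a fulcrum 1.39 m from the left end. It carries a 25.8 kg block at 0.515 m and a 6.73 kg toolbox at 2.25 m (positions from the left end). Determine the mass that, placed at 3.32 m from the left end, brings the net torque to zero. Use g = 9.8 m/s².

Taking torques about the fulcrum (at 1.39 m from the left end):
Beam weight: 3.25 × 9.8 = 31.85 N down at 2.67 m → arm 1.28 m, τ = 31.85 × 1.28 = 40.77 N·m clockwise.
Block: 25.8 × 9.8 = 252.8 N down at 0.515 m → arm 0.875 m, τ = 252.8 × 0.875 = 221.2 N·m counterclockwise.
Toolbox: 6.73 × 9.8 = 65.95 N down at 2.25 m → arm 0.86 m, τ = 65.95 × 0.86 = 56.72 N·m clockwise.
Net moment of known loads = 123.7 N·m counterclockwise.
An unknown mass m at 3.32 m has arm 1.93 m; its moment is m·g·1.93 clockwise.
Setting net torque to zero: m × 9.8 × 1.93 = 123.7 → m = 123.7 / (9.8 × 1.93) = 6.54 kg.

m ≈ 6.54 kg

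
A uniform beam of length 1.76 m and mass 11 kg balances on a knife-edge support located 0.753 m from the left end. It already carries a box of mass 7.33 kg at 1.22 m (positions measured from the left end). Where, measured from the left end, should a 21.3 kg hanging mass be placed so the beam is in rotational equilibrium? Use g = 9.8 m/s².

Take moments about the knife-edge support (at 0.753 m from the left end).
Beam weight: 11 × 9.8 = 107.8 N down at 0.88 m → arm 0.127 m, τ = 107.8 × 0.127 = 13.69 N·m clockwise.
Box: 7.33 × 9.8 = 71.83 N down at 1.22 m → arm 0.467 m, τ = 71.83 × 0.467 = 33.54 N·m clockwise.
Net moment of existing loads = 47.23 N·m clockwise.
The hanging mass weighs 21.3 × 9.8 = 208.7 N and must supply an equal counterclockwise moment, so its lever arm about the knife-edge support is 47.23 / 208.7 = 0.226 m.
That puts it at 0.753 − 0.226 = 0.527 m from the left end.

x ≈ 0.527 m from the left end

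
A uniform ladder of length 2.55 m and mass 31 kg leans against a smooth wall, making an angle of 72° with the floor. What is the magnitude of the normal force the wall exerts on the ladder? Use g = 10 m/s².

N_wall ≈ 50.4 N

About the foot of the ladder:
Ladder weight 31×10 = 310 N acts at 1.275 m along the ladder; its horizontal arm is 1.275·cos72° = 0.394 m → τ = 122.1 N·m clockwise.
Wall normal N acts horizontally at the top; its moment arm is the height L sinθ = 2.55·sin72° = 2.425 m, counterclockwise.
For rotational equilibrium, N × 2.425 = 122.1, so N = 50.4 N.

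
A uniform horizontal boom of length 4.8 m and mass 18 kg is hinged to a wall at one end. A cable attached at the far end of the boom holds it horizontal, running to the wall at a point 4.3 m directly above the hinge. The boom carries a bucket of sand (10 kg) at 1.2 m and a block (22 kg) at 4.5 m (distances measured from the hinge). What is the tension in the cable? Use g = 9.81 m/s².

T ≈ 472 N

Choose the hinge as the axis so the unknown hinge reaction has zero arm there.
Beam weight: 18 × 9.81 = 176.6 N down at 2.4 m → arm 2.4 m, τ = 176.6 × 2.4 = 423.8 N·m clockwise.
Bucket of sand: 10 × 9.81 = 98.1 N down at 1.2 m → arm 1.2 m, τ = 98.1 × 1.2 = 117.7 N·m clockwise.
Block: 22 × 9.81 = 215.8 N down at 4.5 m → arm 4.5 m, τ = 215.8 × 4.5 = 971.1 N·m clockwise.
Total clockwise load moment = 1513 N·m.
The cable tension T acts at 4.8 m; only its component perpendicular to the boom, T sinθ, produces torque. sinθ = h/√(h²+d²) = 4.3/√(4.3²+4.8²) = 0.6672.
Στ = 0 ⇒ T × 4.8 × 0.6672 = 1513 ⇒ T = 1513 / 3.203 = 472 N.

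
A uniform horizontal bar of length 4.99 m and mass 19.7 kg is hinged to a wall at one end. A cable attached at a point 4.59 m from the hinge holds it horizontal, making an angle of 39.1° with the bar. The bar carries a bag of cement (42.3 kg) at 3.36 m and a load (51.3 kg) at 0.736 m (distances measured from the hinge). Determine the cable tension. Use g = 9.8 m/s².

T ≈ 775 N

Sum moments about the hinge (the unknown hinge reaction has zero arm there).
Beam weight: 19.7 × 9.8 = 193.1 N down at 2.495 m → arm 2.495 m, τ = 193.1 × 2.495 = 481.8 N·m clockwise.
Bag of cement: 42.3 × 9.8 = 414.5 N down at 3.36 m → arm 3.36 m, τ = 414.5 × 3.36 = 1393 N·m clockwise.
Load: 51.3 × 9.8 = 502.7 N down at 0.736 m → arm 0.736 m, τ = 502.7 × 0.736 = 370 N·m clockwise.
Total clockwise load moment = 2245 N·m.
The cable tension T acts at 4.59 m; only its component perpendicular to the bar, T sinθ, produces torque. sin 39.1° = 0.6307.
For rotational equilibrium, T × 4.59 × 0.6307 = 2245, so T = 2245 / 2.895 = 775 N.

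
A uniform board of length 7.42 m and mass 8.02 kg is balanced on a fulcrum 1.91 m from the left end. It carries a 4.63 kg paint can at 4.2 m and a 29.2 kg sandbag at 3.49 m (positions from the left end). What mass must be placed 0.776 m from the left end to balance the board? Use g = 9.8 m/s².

m ≈ 62.8 kg

Choose the fulcrum (at 1.91 m from the left end) as the axis so the support reaction has zero arm there.
Beam weight: 8.02 × 9.8 = 78.6 N down at 3.71 m → arm 1.8 m, τ = 78.6 × 1.8 = 141.5 N·m clockwise.
Paint can: 4.63 × 9.8 = 45.37 N down at 4.2 m → arm 2.29 m, τ = 45.37 × 2.29 = 103.9 N·m clockwise.
Sandbag: 29.2 × 9.8 = 286.2 N down at 3.49 m → arm 1.58 m, τ = 286.2 × 1.58 = 452.2 N·m clockwise.
Net moment of known loads = 697.6 N·m clockwise.
An unknown mass m at 0.776 m has arm 1.134 m; its moment is m·g·1.134 counterclockwise.
For rotational equilibrium, m × 9.8 × 1.134 = 697.6, so m = 697.6 / (9.8 × 1.134) = 62.8 kg.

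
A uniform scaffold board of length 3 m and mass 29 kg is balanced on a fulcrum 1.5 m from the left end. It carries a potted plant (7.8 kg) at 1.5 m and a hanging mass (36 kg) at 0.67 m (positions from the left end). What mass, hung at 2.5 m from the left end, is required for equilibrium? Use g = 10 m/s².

Taking torques about the fulcrum (at 1.5 m from the left end):
Beam weight: acts at the fulcrum, moment arm 0 → no torque.
Potted plant: acts at the fulcrum, moment arm 0 → no torque.
Hanging mass: 36 × 10 = 360 N down at 0.67 m → arm 0.83 m, τ = 360 × 0.83 = 298.8 N·m counterclockwise.
Net moment of known loads = 298.8 N·m counterclockwise.
An unknown mass m at 2.5 m has arm 1 m; its moment is m·g·1 clockwise.
Setting net torque to zero: m × 10 × 1 = 298.8 → m = 298.8 / (10 × 1) = 29.9 kg.

m ≈ 29.9 kg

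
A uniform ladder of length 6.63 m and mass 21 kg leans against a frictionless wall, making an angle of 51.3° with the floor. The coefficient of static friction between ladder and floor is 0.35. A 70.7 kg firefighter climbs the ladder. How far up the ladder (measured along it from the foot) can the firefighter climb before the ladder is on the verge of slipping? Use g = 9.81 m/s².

Take moments about the foot of the ladder.
Ladder weight 21×9.81 = 206 N acts at 3.315 m along the ladder; its horizontal arm is 3.315·cos51.3° = 2.073 m → τ = 427 N·m clockwise.
Firefighter weight 70.7×9.81 = 693.6 N at distance d → arm d·cos51.3° → τ = 693.6·d·0.6252 clockwise.
Wall normal N at the top has arm L sinθ = 5.174 m counterclockwise, so Στ = 0 gives N·5.174 = 427 + 433.6·d.
ΣFy = 0 ⇒ N_floor = 899.6 N, so the maximum friction is μ_s·N_floor = 0.35×899.6 = 314.9 N. ΣFx = 0 ⇒ N_wall = f, so at the slipping point N = 314.9 N.
Substituting: 314.9×5.174 = 427 + 433.6·d ⇒ d = (1629 − 427) / 433.6 = 2.77 m.

d ≈ 2.77 m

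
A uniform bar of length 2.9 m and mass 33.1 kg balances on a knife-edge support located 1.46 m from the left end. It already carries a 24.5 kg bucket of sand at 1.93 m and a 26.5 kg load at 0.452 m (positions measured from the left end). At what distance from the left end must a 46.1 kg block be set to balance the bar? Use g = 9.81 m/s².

About the knife-edge support (at 1.46 m from the left end):
Beam weight: 33.1 × 9.81 = 324.7 N down at 1.45 m → arm 0.01 m, τ = 324.7 × 0.01 = 3.247 N·m counterclockwise.
Bucket of sand: 24.5 × 9.81 = 240.3 N down at 1.93 m → arm 0.47 m, τ = 240.3 × 0.47 = 112.9 N·m clockwise.
Load: 26.5 × 9.81 = 260 N down at 0.452 m → arm 1.008 m, τ = 260 × 1.008 = 262.1 N·m counterclockwise.
Net moment of existing loads = 152.4 N·m counterclockwise.
The block weighs 46.1 × 9.81 = 452.2 N and must supply an equal clockwise moment, so its lever arm about the knife-edge support is 152.4 / 452.2 = 0.337 m.
That puts it at 1.46 + 0.337 = 1.8 m from the left end.

x ≈ 1.8 m from the left end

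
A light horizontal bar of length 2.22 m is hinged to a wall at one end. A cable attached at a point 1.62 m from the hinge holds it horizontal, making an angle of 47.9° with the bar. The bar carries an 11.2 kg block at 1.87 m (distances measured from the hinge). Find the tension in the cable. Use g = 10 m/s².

Taking torques about the hinge:
Block: 11.2 × 10 = 112 N down at 1.87 m → arm 1.87 m, τ = 112 × 1.87 = 209.4 N·m clockwise.
Total clockwise load moment = 209.4 N·m.
The cable tension T acts at 1.62 m; only its component perpendicular to the bar, T sinθ, produces torque. sin 47.9° = 0.742.
Στ = 0 ⇒ T × 1.62 × 0.742 = 209.4 ⇒ T = 209.4 / 1.202 = 174 N.

T ≈ 174 N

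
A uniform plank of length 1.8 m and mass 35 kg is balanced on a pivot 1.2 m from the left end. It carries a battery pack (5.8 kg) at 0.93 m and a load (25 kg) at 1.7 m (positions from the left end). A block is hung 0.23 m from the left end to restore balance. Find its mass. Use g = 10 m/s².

Choose the pivot (at 1.2 m from the left end) as the axis so the support reaction has zero arm there.
Beam weight: 35 × 10 = 350 N down at 0.9 m → arm 0.3 m, τ = 350 × 0.3 = 105 N·m counterclockwise.
Battery pack: 5.8 × 10 = 58 N down at 0.93 m → arm 0.27 m, τ = 58 × 0.27 = 15.66 N·m counterclockwise.
Load: 25 × 10 = 250 N down at 1.7 m → arm 0.5 m, τ = 250 × 0.5 = 125 N·m clockwise.
Net moment of known loads = 4.34 N·m clockwise.
An unknown mass m at 0.23 m has arm 0.97 m; its moment is m·g·0.97 counterclockwise.
For rotational equilibrium, m × 10 × 0.97 = 4.34, so m = 4.34 / (10 × 0.97) = 0.447 kg.

m ≈ 0.447 kg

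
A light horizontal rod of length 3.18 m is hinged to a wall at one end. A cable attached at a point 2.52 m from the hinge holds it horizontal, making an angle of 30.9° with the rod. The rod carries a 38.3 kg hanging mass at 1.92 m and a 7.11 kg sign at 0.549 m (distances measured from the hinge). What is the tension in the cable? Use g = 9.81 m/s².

Choose the hinge as the axis so the unknown hinge reaction has zero arm there.
Hanging mass: 38.3 × 9.81 = 375.7 N down at 1.92 m → arm 1.92 m, τ = 375.7 × 1.92 = 721.3 N·m clockwise.
Sign: 7.11 × 9.81 = 69.75 N down at 0.549 m → arm 0.549 m, τ = 69.75 × 0.549 = 38.29 N·m clockwise.
Total clockwise load moment = 759.6 N·m.
The cable tension T acts at 2.52 m; only its component perpendicular to the rod, T sinθ, produces torque. sin 30.9° = 0.5135.
For rotational equilibrium, T × 2.52 × 0.5135 = 759.6, so T = 759.6 / 1.294 = 587 N.

T ≈ 587 N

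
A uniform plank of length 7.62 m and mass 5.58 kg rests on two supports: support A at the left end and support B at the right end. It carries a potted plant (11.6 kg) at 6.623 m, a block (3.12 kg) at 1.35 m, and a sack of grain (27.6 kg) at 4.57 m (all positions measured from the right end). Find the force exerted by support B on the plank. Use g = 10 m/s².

Choose support A as the axis so its reaction then has zero moment arm.
Beam weight: 5.58 × 10 = 55.8 N down at 3.81 m → arm 3.81 m, τ = 55.8 × 3.81 = 212.6 N·m clockwise.
Potted plant: 11.6 × 10 = 116 N down at 6.623 m → arm 0.997 m, τ = 116 × 0.997 = 115.7 N·m clockwise.
Block: 3.12 × 10 = 31.2 N down at 1.35 m → arm 6.27 m, τ = 31.2 × 6.27 = 195.6 N·m clockwise.
Sack of grain: 27.6 × 10 = 276 N down at 4.57 m → arm 3.05 m, τ = 276 × 3.05 = 841.8 N·m clockwise.
Net load moment about support A = 1366 N·m clockwise.
Reaction R at support B is upward at 0 m, arm 7.62 m → moment R × 7.62 counterclockwise.
Setting net torque to zero: R × 7.62 = 1366 → R = 179 N.

R_B ≈ 179 N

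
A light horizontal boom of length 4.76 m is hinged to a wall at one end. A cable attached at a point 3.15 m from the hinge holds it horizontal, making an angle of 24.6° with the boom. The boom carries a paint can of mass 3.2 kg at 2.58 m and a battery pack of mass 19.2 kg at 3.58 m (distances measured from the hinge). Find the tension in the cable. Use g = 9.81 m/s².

T ≈ 576 N

About the hinge:
Paint can: 3.2 × 9.81 = 31.39 N down at 2.58 m → arm 2.58 m, τ = 31.39 × 2.58 = 80.99 N·m clockwise.
Battery pack: 19.2 × 9.81 = 188.4 N down at 3.58 m → arm 3.58 m, τ = 188.4 × 3.58 = 674.5 N·m clockwise.
Total clockwise load moment = 755.5 N·m.
The cable tension T acts at 3.15 m; only its component perpendicular to the boom, T sinθ, produces torque. sin 24.6° = 0.4163.
For rotational equilibrium, T × 3.15 × 0.4163 = 755.5, so T = 755.5 / 1.311 = 576 N.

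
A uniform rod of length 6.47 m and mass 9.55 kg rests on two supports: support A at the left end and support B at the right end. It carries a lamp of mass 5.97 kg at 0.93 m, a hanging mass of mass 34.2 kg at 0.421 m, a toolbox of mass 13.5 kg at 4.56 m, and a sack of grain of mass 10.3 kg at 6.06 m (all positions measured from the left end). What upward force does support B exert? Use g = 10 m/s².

Taking torques about support A:
Beam weight: 9.55 × 10 = 95.5 N down at 3.235 m → arm 3.235 m, τ = 95.5 × 3.235 = 308.9 N·m clockwise.
Lamp: 5.97 × 10 = 59.7 N down at 0.93 m → arm 0.93 m, τ = 59.7 × 0.93 = 55.52 N·m clockwise.
Hanging mass: 34.2 × 10 = 342 N down at 0.421 m → arm 0.421 m, τ = 342 × 0.421 = 144 N·m clockwise.
Toolbox: 13.5 × 10 = 135 N down at 4.56 m → arm 4.56 m, τ = 135 × 4.56 = 615.6 N·m clockwise.
Sack of grain: 10.3 × 10 = 103 N down at 6.06 m → arm 6.06 m, τ = 103 × 6.06 = 624.2 N·m clockwise.
Net load moment about support A = 1748 N·m clockwise.
Reaction R at support B is upward at 6.47 m, arm 6.47 m → moment R × 6.47 counterclockwise.
For rotational equilibrium, R × 6.47 = 1748, so R = 270 N.

R_B ≈ 270 N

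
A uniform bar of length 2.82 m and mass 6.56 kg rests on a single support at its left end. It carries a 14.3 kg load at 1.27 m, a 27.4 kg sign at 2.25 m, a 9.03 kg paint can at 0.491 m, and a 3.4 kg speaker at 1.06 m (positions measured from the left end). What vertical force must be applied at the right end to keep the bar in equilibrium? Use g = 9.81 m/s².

Sum moments about the left end (the unknown pivot reaction has zero arm there).
Beam weight: 6.56 × 9.81 = 64.35 N down at 1.41 m → arm 1.41 m, τ = 64.35 × 1.41 = 90.73 N·m clockwise.
Load: 14.3 × 9.81 = 140.3 N down at 1.27 m → arm 1.27 m, τ = 140.3 × 1.27 = 178.2 N·m clockwise.
Sign: 27.4 × 9.81 = 268.8 N down at 2.25 m → arm 2.25 m, τ = 268.8 × 2.25 = 604.8 N·m clockwise.
Paint can: 9.03 × 9.81 = 88.58 N down at 0.491 m → arm 0.491 m, τ = 88.58 × 0.491 = 43.49 N·m clockwise.
Speaker: 3.4 × 9.81 = 33.35 N down at 1.06 m → arm 1.06 m, τ = 33.35 × 1.06 = 35.35 N·m clockwise.
Net moment of the loads = 952.6 N·m clockwise.
The upward force F acts at the right end, arm 2.82 m, giving F × 2.82 counterclockwise.
For rotational equilibrium, F × 2.82 = 952.6, so F = 952.6 / 2.82 = 338 N.

F ≈ 338 N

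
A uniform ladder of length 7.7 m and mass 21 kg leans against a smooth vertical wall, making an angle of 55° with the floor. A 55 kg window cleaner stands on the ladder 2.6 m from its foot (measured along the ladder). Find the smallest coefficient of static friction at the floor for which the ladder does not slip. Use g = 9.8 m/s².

Taking torques about the foot of the ladder:
Ladder weight 21×9.8 = 205.8 N acts at 3.85 m along the ladder; its horizontal arm is 3.85·cos55° = 2.208 m → τ = 454.4 N·m clockwise.
Window cleaner: 55×9.8 = 539 N at 2.6 m → arm 1.491 m → τ = 803.6 N·m clockwise.
Wall normal N acts horizontally at the top; its moment arm is the height L sinθ = 7.7·sin55° = 6.307 m, counterclockwise.
Balancing moments: N × 6.307 = 1258, giving N = 199.5 N.
ΣFx = 0 ⇒ f = N_wall = 199.5 N. ΣFy = 0 ⇒ N_floor = 744.8 N.
μ_min = f / N_floor = 199.5 / 744.8 = 0.268.

μ_min ≈ 0.268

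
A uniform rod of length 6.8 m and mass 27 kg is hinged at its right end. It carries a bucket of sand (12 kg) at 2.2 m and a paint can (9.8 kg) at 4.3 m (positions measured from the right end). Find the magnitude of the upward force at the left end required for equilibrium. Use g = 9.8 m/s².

Taking torques about the right end:
Beam weight: 27 × 9.8 = 264.6 N down at 3.4 m → arm 3.4 m, τ = 264.6 × 3.4 = 899.6 N·m counterclockwise.
Bucket of sand: 12 × 9.8 = 117.6 N down at 2.2 m → arm 2.2 m, τ = 117.6 × 2.2 = 258.7 N·m counterclockwise.
Paint can: 9.8 × 9.8 = 96.04 N down at 4.3 m → arm 4.3 m, τ = 96.04 × 4.3 = 413 N·m counterclockwise.
Net moment of the loads = 1571 N·m counterclockwise.
The upward force F acts at the left end, arm 6.8 m, giving F × 6.8 clockwise.
Setting net torque to zero: F × 6.8 = 1571 → F = 1571 / 6.8 = 231 N.

F ≈ 231 N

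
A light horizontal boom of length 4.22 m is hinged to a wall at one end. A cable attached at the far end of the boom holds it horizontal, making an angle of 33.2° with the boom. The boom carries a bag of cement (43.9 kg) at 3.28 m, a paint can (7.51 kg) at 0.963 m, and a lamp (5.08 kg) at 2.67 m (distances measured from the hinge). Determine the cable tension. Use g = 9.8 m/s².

T ≈ 699 N

Taking torques about the hinge:
Bag of cement: 43.9 × 9.8 = 430.2 N down at 3.28 m → arm 3.28 m, τ = 430.2 × 3.28 = 1411 N·m clockwise.
Paint can: 7.51 × 9.8 = 73.6 N down at 0.963 m → arm 0.963 m, τ = 73.6 × 0.963 = 70.88 N·m clockwise.
Lamp: 5.08 × 9.8 = 49.78 N down at 2.67 m → arm 2.67 m, τ = 49.78 × 2.67 = 132.9 N·m clockwise.
Total clockwise load moment = 1615 N·m.
The cable tension T acts at 4.22 m; only its component perpendicular to the boom, T sinθ, produces torque. sin 33.2° = 0.5476.
Setting net torque to zero: T × 4.22 × 0.5476 = 1615 → T = 1615 / 2.311 = 699 N.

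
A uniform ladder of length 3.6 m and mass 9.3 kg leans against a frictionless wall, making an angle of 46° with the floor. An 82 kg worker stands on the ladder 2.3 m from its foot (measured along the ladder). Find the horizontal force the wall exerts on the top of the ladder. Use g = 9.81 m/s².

Take moments about the foot of the ladder.
Ladder weight 9.3×9.81 = 91.23 N acts at 1.8 m along the ladder; its horizontal arm is 1.8·cos46° = 1.25 m → τ = 114 N·m clockwise.
Worker: 82×9.81 = 804.4 N at 2.3 m → arm 1.598 m → τ = 1285 N·m clockwise.
Wall normal N acts horizontally at the top; its moment arm is the height L sinθ = 3.6·sin46° = 2.59 m, counterclockwise.
Balancing moments: N × 2.59 = 1399, giving N = 540 N.

N_wall ≈ 540 N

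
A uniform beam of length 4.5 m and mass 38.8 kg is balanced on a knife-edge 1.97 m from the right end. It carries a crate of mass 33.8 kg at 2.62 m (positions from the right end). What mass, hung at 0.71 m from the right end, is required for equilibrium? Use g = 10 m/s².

m ≈ 26.1 kg

Take moments about the knife-edge (at 1.97 m from the right end).
Beam weight: 38.8 × 10 = 388 N down at 2.25 m → arm 0.28 m, τ = 388 × 0.28 = 108.6 N·m counterclockwise.
Crate: 33.8 × 10 = 338 N down at 2.62 m → arm 0.65 m, τ = 338 × 0.65 = 219.7 N·m counterclockwise.
Net moment of known loads = 328.3 N·m counterclockwise.
An unknown mass m at 0.71 m has arm 1.26 m; its moment is m·g·1.26 clockwise.
Setting net torque to zero: m × 10 × 1.26 = 328.3 → m = 328.3 / (10 × 1.26) = 26.1 kg.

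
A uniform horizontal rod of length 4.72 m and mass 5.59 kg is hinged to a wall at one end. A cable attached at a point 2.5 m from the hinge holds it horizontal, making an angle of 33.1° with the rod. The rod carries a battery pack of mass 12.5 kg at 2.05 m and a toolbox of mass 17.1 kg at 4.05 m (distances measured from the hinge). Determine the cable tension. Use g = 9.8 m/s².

T ≈ 776 N

Sum moments about the hinge (the unknown hinge reaction has zero arm there).
Beam weight: 5.59 × 9.8 = 54.78 N down at 2.36 m → arm 2.36 m, τ = 54.78 × 2.36 = 129.3 N·m clockwise.
Battery pack: 12.5 × 9.8 = 122.5 N down at 2.05 m → arm 2.05 m, τ = 122.5 × 2.05 = 251.1 N·m clockwise.
Toolbox: 17.1 × 9.8 = 167.6 N down at 4.05 m → arm 4.05 m, τ = 167.6 × 4.05 = 678.8 N·m clockwise.
Total clockwise load moment = 1059 N·m.
The cable tension T acts at 2.5 m; only its component perpendicular to the rod, T sinθ, produces torque. sin 33.1° = 0.5461.
Balancing moments: T × 2.5 × 0.5461 = 1059, giving T = 1059 / 1.365 = 776 N.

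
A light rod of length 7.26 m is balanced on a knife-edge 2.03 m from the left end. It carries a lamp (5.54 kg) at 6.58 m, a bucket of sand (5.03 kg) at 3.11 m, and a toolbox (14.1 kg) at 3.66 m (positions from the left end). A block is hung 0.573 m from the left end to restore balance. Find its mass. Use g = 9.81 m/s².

Sum moments about the knife-edge (at 2.03 m from the left end) (the support reaction has zero arm there).
Lamp: 5.54 × 9.81 = 54.35 N down at 6.58 m → arm 4.55 m, τ = 54.35 × 4.55 = 247.3 N·m clockwise.
Bucket of sand: 5.03 × 9.81 = 49.34 N down at 3.11 m → arm 1.08 m, τ = 49.34 × 1.08 = 53.29 N·m clockwise.
Toolbox: 14.1 × 9.81 = 138.3 N down at 3.66 m → arm 1.63 m, τ = 138.3 × 1.63 = 225.4 N·m clockwise.
Net moment of known loads = 526 N·m clockwise.
An unknown mass m at 0.573 m has arm 1.457 m; its moment is m·g·1.457 counterclockwise.
Setting net torque to zero: m × 9.81 × 1.457 = 526 → m = 526 / (9.81 × 1.457) = 36.8 kg.

m ≈ 36.8 kg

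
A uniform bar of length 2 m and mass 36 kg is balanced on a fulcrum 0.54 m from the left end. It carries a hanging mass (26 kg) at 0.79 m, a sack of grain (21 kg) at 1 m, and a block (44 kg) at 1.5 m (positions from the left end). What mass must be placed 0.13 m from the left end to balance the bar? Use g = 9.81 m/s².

Choose the fulcrum (at 0.54 m from the left end) as the axis so the support reaction has zero arm there.
Beam weight: 36 × 9.81 = 353.2 N down at 1 m → arm 0.46 m, τ = 353.2 × 0.46 = 162.5 N·m clockwise.
Hanging mass: 26 × 9.81 = 255.1 N down at 0.79 m → arm 0.25 m, τ = 255.1 × 0.25 = 63.77 N·m clockwise.
Sack of grain: 21 × 9.81 = 206 N down at 1 m → arm 0.46 m, τ = 206 × 0.46 = 94.76 N·m clockwise.
Block: 44 × 9.81 = 431.6 N down at 1.5 m → arm 0.96 m, τ = 431.6 × 0.96 = 414.3 N·m clockwise.
Net moment of known loads = 735.3 N·m clockwise.
An unknown mass m at 0.13 m has arm 0.41 m; its moment is m·g·0.41 counterclockwise.
For rotational equilibrium, m × 9.81 × 0.41 = 735.3, so m = 735.3 / (9.81 × 0.41) = 183 kg.

m ≈ 183 kg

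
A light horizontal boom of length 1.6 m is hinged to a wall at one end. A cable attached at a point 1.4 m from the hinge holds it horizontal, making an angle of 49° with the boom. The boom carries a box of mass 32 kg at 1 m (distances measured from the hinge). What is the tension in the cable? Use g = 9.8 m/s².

T ≈ 297 N

Taking torques about the hinge:
Box: 32 × 9.8 = 313.6 N down at 1 m → arm 1 m, τ = 313.6 × 1 = 313.6 N·m clockwise.
Total clockwise load moment = 313.6 N·m.
The cable tension T acts at 1.4 m; only its component perpendicular to the boom, T sinθ, produces torque. sin 49° = 0.7547.
For rotational equilibrium, T × 1.4 × 0.7547 = 313.6, so T = 313.6 / 1.057 = 297 N.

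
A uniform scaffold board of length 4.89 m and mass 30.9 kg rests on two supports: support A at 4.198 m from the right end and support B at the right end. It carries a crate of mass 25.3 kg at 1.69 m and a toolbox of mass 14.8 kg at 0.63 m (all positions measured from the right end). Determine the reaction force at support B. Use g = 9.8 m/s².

Taking torques about support A:
Beam weight: 30.9 × 9.8 = 302.8 N down at 2.445 m → arm 1.753 m, τ = 302.8 × 1.753 = 530.8 N·m clockwise.
Crate: 25.3 × 9.8 = 247.9 N down at 1.69 m → arm 2.508 m, τ = 247.9 × 2.508 = 621.7 N·m clockwise.
Toolbox: 14.8 × 9.8 = 145 N down at 0.63 m → arm 3.568 m, τ = 145 × 3.568 = 517.4 N·m clockwise.
Net load moment about support A = 1670 N·m clockwise.
Reaction R at support B is upward at 0 m, arm 4.198 m → moment R × 4.198 counterclockwise.
Setting net torque to zero: R × 4.198 = 1670 → R = 398 N.

R_B ≈ 398 N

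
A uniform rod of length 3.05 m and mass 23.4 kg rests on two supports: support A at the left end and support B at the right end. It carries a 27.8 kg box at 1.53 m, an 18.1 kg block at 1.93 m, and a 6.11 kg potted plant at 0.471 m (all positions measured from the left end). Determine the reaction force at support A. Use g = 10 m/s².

R_A ≈ 374 N

Choose support B as the axis so its reaction then has zero moment arm.
Beam weight: 23.4 × 10 = 234 N down at 1.525 m → arm 1.525 m, τ = 234 × 1.525 = 356.8 N·m counterclockwise.
Box: 27.8 × 10 = 278 N down at 1.53 m → arm 1.52 m, τ = 278 × 1.52 = 422.6 N·m counterclockwise.
Block: 18.1 × 10 = 181 N down at 1.93 m → arm 1.12 m, τ = 181 × 1.12 = 202.7 N·m counterclockwise.
Potted plant: 6.11 × 10 = 61.1 N down at 0.471 m → arm 2.579 m, τ = 61.1 × 2.579 = 157.6 N·m counterclockwise.
Net load moment about support B = 1140 N·m counterclockwise.
Reaction R at support A is upward at 0 m, arm 3.05 m → moment R × 3.05 clockwise.
Στ = 0 ⇒ R × 3.05 = 1140 ⇒ R = 374 N.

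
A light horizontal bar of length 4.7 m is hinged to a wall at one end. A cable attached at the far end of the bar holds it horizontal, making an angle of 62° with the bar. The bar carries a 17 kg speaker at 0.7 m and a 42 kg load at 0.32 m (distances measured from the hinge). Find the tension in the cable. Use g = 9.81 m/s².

T ≈ 59.9 N

Taking torques about the hinge:
Speaker: 17 × 9.81 = 166.8 N down at 0.7 m → arm 0.7 m, τ = 166.8 × 0.7 = 116.8 N·m clockwise.
Load: 42 × 9.81 = 412 N down at 0.32 m → arm 0.32 m, τ = 412 × 0.32 = 131.8 N·m clockwise.
Total clockwise load moment = 248.6 N·m.
The cable tension T acts at 4.7 m; only its component perpendicular to the bar, T sinθ, produces torque. sin 62° = 0.8829.
Balancing moments: T × 4.7 × 0.8829 = 248.6, giving T = 248.6 / 4.15 = 59.9 N.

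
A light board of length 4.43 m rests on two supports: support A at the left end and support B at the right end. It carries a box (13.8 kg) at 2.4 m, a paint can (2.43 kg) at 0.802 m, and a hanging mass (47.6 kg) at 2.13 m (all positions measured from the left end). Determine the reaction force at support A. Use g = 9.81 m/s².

R_A ≈ 324 N

Taking torques about support B:
Box: 13.8 × 9.81 = 135.4 N down at 2.4 m → arm 2.03 m, τ = 135.4 × 2.03 = 274.9 N·m counterclockwise.
Paint can: 2.43 × 9.81 = 23.84 N down at 0.802 m → arm 3.628 m, τ = 23.84 × 3.628 = 86.49 N·m counterclockwise.
Hanging mass: 47.6 × 9.81 = 467 N down at 2.13 m → arm 2.3 m, τ = 467 × 2.3 = 1074 N·m counterclockwise.
Net load moment about support B = 1435 N·m counterclockwise.
Reaction R at support A is upward at 0 m, arm 4.43 m → moment R × 4.43 clockwise.
For rotational equilibrium, R × 4.43 = 1435, so R = 324 N.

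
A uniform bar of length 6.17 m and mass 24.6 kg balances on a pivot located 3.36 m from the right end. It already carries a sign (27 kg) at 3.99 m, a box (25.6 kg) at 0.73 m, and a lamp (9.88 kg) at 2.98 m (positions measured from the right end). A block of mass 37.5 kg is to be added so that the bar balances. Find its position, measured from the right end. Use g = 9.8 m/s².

Taking torques about the pivot (at 3.36 m from the right end):
Beam weight: 24.6 × 9.8 = 241.1 N down at 3.085 m → arm 0.275 m, τ = 241.1 × 0.275 = 66.3 N·m clockwise.
Sign: 27 × 9.8 = 264.6 N down at 3.99 m → arm 0.63 m, τ = 264.6 × 0.63 = 166.7 N·m counterclockwise.
Box: 25.6 × 9.8 = 250.9 N down at 0.73 m → arm 2.63 m, τ = 250.9 × 2.63 = 659.9 N·m clockwise.
Lamp: 9.88 × 9.8 = 96.82 N down at 2.98 m → arm 0.38 m, τ = 96.82 × 0.38 = 36.79 N·m clockwise.
Net moment of existing loads = 596.3 N·m clockwise.
The block weighs 37.5 × 9.8 = 367.5 N and must supply an equal counterclockwise moment, so its lever arm about the pivot is 596.3 / 367.5 = 1.62 m.
That puts it at 3.36 + 1.62 = 4.98 m from the right end.

x ≈ 4.98 m from the right end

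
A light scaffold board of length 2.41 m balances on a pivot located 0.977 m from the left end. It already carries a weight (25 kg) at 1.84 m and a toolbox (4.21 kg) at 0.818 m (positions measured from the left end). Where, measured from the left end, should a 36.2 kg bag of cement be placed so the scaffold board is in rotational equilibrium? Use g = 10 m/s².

x ≈ 0.399 m from the left end

About the pivot (at 0.977 m from the left end):
Weight: 25 × 10 = 250 N down at 1.84 m → arm 0.863 m, τ = 250 × 0.863 = 215.8 N·m clockwise.
Toolbox: 4.21 × 10 = 42.1 N down at 0.818 m → arm 0.159 m, τ = 42.1 × 0.159 = 6.694 N·m counterclockwise.
Net moment of existing loads = 209.1 N·m clockwise.
The bag of cement weighs 36.2 × 10 = 362 N and must supply an equal counterclockwise moment, so its lever arm about the pivot is 209.1 / 362 = 0.578 m.
That puts it at 0.977 − 0.578 = 0.399 m from the left end.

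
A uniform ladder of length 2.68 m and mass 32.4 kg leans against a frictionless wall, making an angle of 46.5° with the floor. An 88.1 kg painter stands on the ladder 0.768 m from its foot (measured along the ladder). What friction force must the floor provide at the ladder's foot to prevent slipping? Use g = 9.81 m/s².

Choose the foot of the ladder as the axis so the floor normal and friction both act there and drop out.
Ladder weight 32.4×9.81 = 317.8 N acts at 1.34 m along the ladder; its horizontal arm is 1.34·cos46.5° = 0.9224 m → τ = 293.1 N·m clockwise.
Painter: 88.1×9.81 = 864.3 N at 0.768 m → arm 0.5287 m → τ = 457 N·m clockwise.
Wall normal N acts horizontally at the top; its moment arm is the height L sinθ = 2.68·sin46.5° = 1.944 m, counterclockwise.
Balancing moments: N × 1.944 = 750.1, giving N = 386 N.
ΣFx = 0: friction at the foot balances the wall's push, so f = N_wall = 386 N.

f ≈ 386 N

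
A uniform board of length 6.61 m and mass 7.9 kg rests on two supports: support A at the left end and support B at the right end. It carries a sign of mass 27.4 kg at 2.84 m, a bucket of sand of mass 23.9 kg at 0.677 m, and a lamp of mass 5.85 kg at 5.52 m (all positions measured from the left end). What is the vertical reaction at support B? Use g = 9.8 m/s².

R_B ≈ 226 N

About support A:
Beam weight: 7.9 × 9.8 = 77.42 N down at 3.305 m → arm 3.305 m, τ = 77.42 × 3.305 = 255.9 N·m clockwise.
Sign: 27.4 × 9.8 = 268.5 N down at 2.84 m → arm 2.84 m, τ = 268.5 × 2.84 = 762.5 N·m clockwise.
Bucket of sand: 23.9 × 9.8 = 234.2 N down at 0.677 m → arm 0.677 m, τ = 234.2 × 0.677 = 158.6 N·m clockwise.
Lamp: 5.85 × 9.8 = 57.33 N down at 5.52 m → arm 5.52 m, τ = 57.33 × 5.52 = 316.5 N·m clockwise.
Net load moment about support A = 1494 N·m clockwise.
Reaction R at support B is upward at 6.61 m, arm 6.61 m → moment R × 6.61 counterclockwise.
For rotational equilibrium, R × 6.61 = 1494, so R = 226 N.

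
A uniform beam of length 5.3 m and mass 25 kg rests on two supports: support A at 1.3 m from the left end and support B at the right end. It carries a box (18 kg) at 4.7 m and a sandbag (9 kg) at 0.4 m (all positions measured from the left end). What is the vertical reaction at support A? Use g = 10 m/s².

R_A ≈ 303 N

Sum moments about support B (its reaction then has zero moment arm).
Beam weight: 25 × 10 = 250 N down at 2.65 m → arm 2.65 m, τ = 250 × 2.65 = 662.5 N·m counterclockwise.
Box: 18 × 10 = 180 N down at 4.7 m → arm 0.6 m, τ = 180 × 0.6 = 108 N·m counterclockwise.
Sandbag: 9 × 10 = 90 N down at 0.4 m → arm 4.9 m, τ = 90 × 4.9 = 441 N·m counterclockwise.
Net load moment about support B = 1212 N·m counterclockwise.
Reaction R at support A is upward at 1.3 m, arm 4 m → moment R × 4 clockwise.
For rotational equilibrium, R × 4 = 1212, so R = 303 N.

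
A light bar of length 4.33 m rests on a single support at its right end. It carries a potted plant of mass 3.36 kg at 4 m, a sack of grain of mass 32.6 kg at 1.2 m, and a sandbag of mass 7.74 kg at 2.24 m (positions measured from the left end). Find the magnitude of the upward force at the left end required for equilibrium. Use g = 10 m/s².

Choose the right end as the axis so the unknown pivot reaction has zero arm there.
Potted plant: 3.36 × 10 = 33.6 N down at 4 m → arm 0.33 m, τ = 33.6 × 0.33 = 11.09 N·m counterclockwise.
Sack of grain: 32.6 × 10 = 326 N down at 1.2 m → arm 3.13 m, τ = 326 × 3.13 = 1020 N·m counterclockwise.
Sandbag: 7.74 × 10 = 77.4 N down at 2.24 m → arm 2.09 m, τ = 77.4 × 2.09 = 161.8 N·m counterclockwise.
Net moment of the loads = 1193 N·m counterclockwise.
The upward force F acts at the left end, arm 4.33 m, giving F × 4.33 clockwise.
Setting net torque to zero: F × 4.33 = 1193 → F = 1193 / 4.33 = 276 N.

F ≈ 276 N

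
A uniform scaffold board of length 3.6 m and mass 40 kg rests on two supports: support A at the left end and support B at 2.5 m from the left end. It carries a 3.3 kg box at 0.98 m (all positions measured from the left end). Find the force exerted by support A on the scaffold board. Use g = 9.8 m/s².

R_A ≈ 129 N

About support B:
Beam weight: 40 × 9.8 = 392 N down at 1.8 m → arm 0.7 m, τ = 392 × 0.7 = 274.4 N·m counterclockwise.
Box: 3.3 × 9.8 = 32.34 N down at 0.98 m → arm 1.52 m, τ = 32.34 × 1.52 = 49.16 N·m counterclockwise.
Net load moment about support B = 323.6 N·m counterclockwise.
Reaction R at support A is upward at 0 m, arm 2.5 m → moment R × 2.5 clockwise.
Στ = 0 ⇒ R × 2.5 = 323.6 ⇒ R = 129 N.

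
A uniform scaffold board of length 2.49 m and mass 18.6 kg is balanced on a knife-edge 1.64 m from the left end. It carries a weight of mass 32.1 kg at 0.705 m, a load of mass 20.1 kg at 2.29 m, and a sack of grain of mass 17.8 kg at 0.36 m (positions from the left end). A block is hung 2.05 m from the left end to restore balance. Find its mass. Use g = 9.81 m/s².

m ≈ 115 kg

Choose the knife-edge (at 1.64 m from the left end) as the axis so the support reaction has zero arm there.
Beam weight: 18.6 × 9.81 = 182.5 N down at 1.245 m → arm 0.395 m, τ = 182.5 × 0.395 = 72.09 N·m counterclockwise.
Weight: 32.1 × 9.81 = 314.9 N down at 0.705 m → arm 0.935 m, τ = 314.9 × 0.935 = 294.4 N·m counterclockwise.
Load: 20.1 × 9.81 = 197.2 N down at 2.29 m → arm 0.65 m, τ = 197.2 × 0.65 = 128.2 N·m clockwise.
Sack of grain: 17.8 × 9.81 = 174.6 N down at 0.36 m → arm 1.28 m, τ = 174.6 × 1.28 = 223.5 N·m counterclockwise.
Net moment of known loads = 461.8 N·m counterclockwise.
An unknown mass m at 2.05 m has arm 0.41 m; its moment is m·g·0.41 clockwise.
Setting net torque to zero: m × 9.81 × 0.41 = 461.8 → m = 461.8 / (9.81 × 0.41) = 115 kg.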